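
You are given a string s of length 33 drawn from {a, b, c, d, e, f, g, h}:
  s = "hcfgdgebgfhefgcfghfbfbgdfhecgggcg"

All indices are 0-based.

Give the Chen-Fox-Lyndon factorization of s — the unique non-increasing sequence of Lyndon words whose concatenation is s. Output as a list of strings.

emit factor 1: 'h' (i=0, period=1)
emit factor 2: 'cfgdge' (i=1, period=6)
emit factor 3: 'bgfhefgcfghf' (i=7, period=12)
emit factor 4: 'bfbgdfhecgggcg' (i=19, period=14)

["h", "cfgdge", "bgfhefgcfghf", "bfbgdfhecgggcg"]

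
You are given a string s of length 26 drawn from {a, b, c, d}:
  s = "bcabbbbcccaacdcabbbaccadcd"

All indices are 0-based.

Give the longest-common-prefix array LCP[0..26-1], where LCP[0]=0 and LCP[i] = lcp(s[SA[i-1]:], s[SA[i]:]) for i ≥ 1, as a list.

rank→(start, suffix):
  0 → (10, 'aacdcabbbaccadcd')
  1 → (15, 'abbbaccadcd')
  2 → (2, 'abbbbcccaacdcabbbaccadcd')
  3 → (19, 'accadcd')
  4 → (11, 'acdcabbbaccadcd')
  5 → (22, 'adcd')
  6 → (18, 'baccadcd')
  7 → (17, 'bbaccadcd')
  8 → (16, 'bbbaccadcd')
  9 → (3, 'bbbbcccaacdcabbbaccadcd')
  10 → (4, 'bbbcccaacdcabbbaccadcd')
  11 → (5, 'bbcccaacdcabbbaccadcd')
  12 → (0, 'bcabbbbcccaacdcabbbaccadcd')
  13 → (6, 'bcccaacdcabbbaccadcd')
  14 → (9, 'caacdcabbbaccadcd')
  15 → (14, 'cabbbaccadcd')
  16 → (1, 'cabbbbcccaacdcabbbaccadcd')
  17 → (21, 'cadcd')
  18 → (8, 'ccaacdcabbbaccadcd')
  19 → (20, 'ccadcd')
  20 → (7, 'cccaacdcabbbaccadcd')
  21 → (24, 'cd')
  22 → (12, 'cdcabbbaccadcd')
  23 → (25, 'd')
  24 → (13, 'dcabbbaccadcd')
  25 → (23, 'dcd')

SA = [10, 15, 2, 19, 11, 22, 18, 17, 16, 3, 4, 5, 0, 6, 9, 14, 1, 21, 8, 20, 7, 24, 12, 25, 13, 23]
rank  pair      lcp
   1  s[10:],s[15:]  1  'a'
   2  s[15:],s[2:]  4  'abbb'
   3  s[2:],s[19:]  1  'a'
   4  s[19:],s[11:]  2  'ac'
   5  s[11:],s[22:]  1  'a'
   6  s[22:],s[18:]  0  ''
   7  s[18:],s[17:]  1  'b'
   8  s[17:],s[16:]  2  'bb'
   9  s[16:],s[3:]  3  'bbb'
  10  s[3:],s[4:]  3  'bbb'
  11  s[4:],s[5:]  2  'bb'
  12  s[5:],s[0:]  1  'b'
  13  s[0:],s[6:]  2  'bc'
  14  s[6:],s[9:]  0  ''
  15  s[9:],s[14:]  2  'ca'
  16  s[14:],s[1:]  5  'cabbb'
  17  s[1:],s[21:]  2  'ca'
  18  s[21:],s[8:]  1  'c'
  19  s[8:],s[20:]  3  'cca'
  20  s[20:],s[7:]  2  'cc'
  21  s[7:],s[24:]  1  'c'
  22  s[24:],s[12:]  2  'cd'
  23  s[12:],s[25:]  0  ''
  24  s[25:],s[13:]  1  'd'
  25  s[13:],s[23:]  2  'dc'

[0, 1, 4, 1, 2, 1, 0, 1, 2, 3, 3, 2, 1, 2, 0, 2, 5, 2, 1, 3, 2, 1, 2, 0, 1, 2]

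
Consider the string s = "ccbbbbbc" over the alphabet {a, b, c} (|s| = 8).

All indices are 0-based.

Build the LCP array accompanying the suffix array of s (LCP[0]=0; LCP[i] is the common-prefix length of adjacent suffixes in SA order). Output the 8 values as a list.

[0, 4, 3, 2, 1, 0, 1, 1]

rank→(start, suffix):
  0 → (2, 'bbbbbc')
  1 → (3, 'bbbbc')
  2 → (4, 'bbbc')
  3 → (5, 'bbc')
  4 → (6, 'bc')
  5 → (7, 'c')
  6 → (1, 'cbbbbbc')
  7 → (0, 'ccbbbbbc')

SA = [2, 3, 4, 5, 6, 7, 1, 0]
rank  pair      lcp
   1  s[2:],s[3:]  4  'bbbb'
   2  s[3:],s[4:]  3  'bbb'
   3  s[4:],s[5:]  2  'bb'
   4  s[5:],s[6:]  1  'b'
   5  s[6:],s[7:]  0  ''
   6  s[7:],s[1:]  1  'c'
   7  s[1:],s[0:]  1  'c'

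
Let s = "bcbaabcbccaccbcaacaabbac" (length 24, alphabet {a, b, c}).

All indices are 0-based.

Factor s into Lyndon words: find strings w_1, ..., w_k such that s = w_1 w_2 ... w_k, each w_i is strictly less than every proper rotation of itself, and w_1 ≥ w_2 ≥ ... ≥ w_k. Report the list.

emit factor 1: 'bc' (i=0, period=2)
emit factor 2: 'b' (i=2, period=1)
emit factor 3: 'aabcbccaccbcaac' (i=3, period=15)
emit factor 4: 'aabbac' (i=18, period=6)

["bc", "b", "aabcbccaccbcaac", "aabbac"]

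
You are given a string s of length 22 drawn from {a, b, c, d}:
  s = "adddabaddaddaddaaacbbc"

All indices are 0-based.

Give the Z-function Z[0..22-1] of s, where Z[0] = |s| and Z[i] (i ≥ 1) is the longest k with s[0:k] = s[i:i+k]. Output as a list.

Z[0]=22
i=1: outside box; Z[1]=0
i=2: outside box; Z[2]=0
i=3: outside box; Z[3]=0
i=4: outside box; Z[4]=1 scan→box=[4,5)
i=5: outside box; Z[5]=0
i=6: outside box; Z[6]=3 scan→box=[6,9)
i=7: min(r-i=2, Z[1]=0)=0; Z[7]=0
i=8: min(r-i=1, Z[2]=0)=0; Z[8]=0
i=9: outside box; Z[9]=3 scan→box=[9,12)
i=10: min(r-i=2, Z[1]=0)=0; Z[10]=0
i=11: min(r-i=1, Z[2]=0)=0; Z[11]=0
i=12: outside box; Z[12]=3 scan→box=[12,15)
i=13: min(r-i=2, Z[1]=0)=0; Z[13]=0
i=14: min(r-i=1, Z[2]=0)=0; Z[14]=0
i=15: outside box; Z[15]=1 scan→box=[15,16)
i=16: outside box; Z[16]=1 scan→box=[16,17)
i=17: outside box; Z[17]=1 scan→box=[17,18)
i=18: outside box; Z[18]=0
i=19: outside box; Z[19]=0
i=20: outside box; Z[20]=0
i=21: outside box; Z[21]=0

[22, 0, 0, 0, 1, 0, 3, 0, 0, 3, 0, 0, 3, 0, 0, 1, 1, 1, 0, 0, 0, 0]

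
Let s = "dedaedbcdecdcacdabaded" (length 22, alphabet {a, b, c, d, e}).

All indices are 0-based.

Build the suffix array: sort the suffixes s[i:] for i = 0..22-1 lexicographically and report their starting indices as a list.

sorted suffixes:
  #0 SA[0]=16  'abaded'
  #1 SA[1]=13  'acdabaded'
  #2 SA[2]=18  'aded'
  #3 SA[3]=3  'aedbcdecdcacdabaded'
  #4 SA[4]=17  'baded'
  #5 SA[5]=6  'bcdecdcacdabaded'
  #6 SA[6]=12  'cacdabaded'
  #7 SA[7]=14  'cdabaded'
  #8 SA[8]=10  'cdcacdabaded'
  #9 SA[9]=7  'cdecdcacdabaded'
  #10 SA[10]=21  'd'
  #11 SA[11]=15  'dabaded'
  #12 SA[12]=2  'daedbcdecdcacdabaded'
  #13 SA[13]=5  'dbcdecdcacdabaded'
  #14 SA[14]=11  'dcacdabaded'
  #15 SA[15]=8  'decdcacdabaded'
  #16 SA[16]=19  'ded'
  #17 SA[17]=0  'dedaedbcdecdcacdabaded'
  #18 SA[18]=9  'ecdcacdabaded'
  #19 SA[19]=20  'ed'
  #20 SA[20]=1  'edaedbcdecdcacdabaded'
  #21 SA[21]=4  'edbcdecdcacdabaded'

[16, 13, 18, 3, 17, 6, 12, 14, 10, 7, 21, 15, 2, 5, 11, 8, 19, 0, 9, 20, 1, 4]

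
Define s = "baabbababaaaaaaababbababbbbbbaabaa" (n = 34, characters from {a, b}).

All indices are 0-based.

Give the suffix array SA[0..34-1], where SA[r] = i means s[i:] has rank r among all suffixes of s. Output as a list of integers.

[33, 32, 9, 10, 11, 12, 13, 29, 14, 1, 30, 7, 5, 15, 20, 2, 17, 22, 31, 8, 28, 0, 6, 4, 19, 16, 21, 27, 3, 18, 26, 25, 24, 23]

rank→(start, suffix):
  0 → (33, 'a')
  1 → (32, 'aa')
  2 → (9, 'aaaaaaababbababbbbbbaabaa')
  3 → (10, 'aaaaaababbababbbbbbaabaa')
  4 → (11, 'aaaaababbababbbbbbaabaa')
  5 → (12, 'aaaababbababbbbbbaabaa')
  6 → (13, 'aaababbababbbbbbaabaa')
  7 → (29, 'aabaa')
  8 → (14, 'aababbababbbbbbaabaa')
  9 → (1, 'aabbababaaaaaaababbababbbbbbaabaa')
  10 → (30, 'abaa')
  11 → (7, 'abaaaaaaababbababbbbbbaabaa')
  12 → (5, 'ababaaaaaaababbababbbbbbaabaa')
  13 → (15, 'ababbababbbbbbaabaa')
  14 → (20, 'ababbbbbbaabaa')
  15 → (2, 'abbababaaaaaaababbababbbbbbaabaa')
  16 → (17, 'abbababbbbbbaabaa')
  17 → (22, 'abbbbbbaabaa')
  18 → (31, 'baa')
  19 → (8, 'baaaaaaababbababbbbbbaabaa')
  20 → (28, 'baabaa')
  21 → (0, 'baabbababaaaaaaababbababbbbbbaabaa')
  22 → (6, 'babaaaaaaababbababbbbbbaabaa')
  23 → (4, 'bababaaaaaaababbababbbbbbaabaa')
  24 → (19, 'bababbbbbbaabaa')
  25 → (16, 'babbababbbbbbaabaa')
  26 → (21, 'babbbbbbaabaa')
  27 → (27, 'bbaabaa')
  28 → (3, 'bbababaaaaaaababbababbbbbbaabaa')
  29 → (18, 'bbababbbbbbaabaa')
  30 → (26, 'bbbaabaa')
  31 → (25, 'bbbbaabaa')
  32 → (24, 'bbbbbaabaa')
  33 → (23, 'bbbbbbaabaa')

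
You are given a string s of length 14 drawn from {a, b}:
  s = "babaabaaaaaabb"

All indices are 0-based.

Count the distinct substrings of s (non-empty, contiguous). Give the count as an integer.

74

sorted suffixes:
  #0 SA[0]=6  'aaaaaabb'
  #1 SA[1]=7  'aaaaabb'
  #2 SA[2]=8  'aaaabb'
  #3 SA[3]=9  'aaabb'
  #4 SA[4]=3  'aabaaaaaabb'
  #5 SA[5]=10  'aabb'
  #6 SA[6]=4  'abaaaaaabb'
  #7 SA[7]=1  'abaabaaaaaabb'
  #8 SA[8]=11  'abb'
  #9 SA[9]=13  'b'
  #10 SA[10]=5  'baaaaaabb'
  #11 SA[11]=2  'baabaaaaaabb'
  #12 SA[12]=0  'babaabaaaaaabb'
  #13 SA[13]=12  'bb'

SA = [6, 7, 8, 9, 3, 10, 4, 1, 11, 13, 5, 2, 0, 12]
[i] adj suffixes → lcp
  [1] 6/7 → 5 ('aaaaa')
  [2] 7/8 → 4 ('aaaa')
  [3] 8/9 → 3 ('aaa')
  [4] 9/3 → 2 ('aa')
  [5] 3/10 → 3 ('aab')
  [6] 10/4 → 1 ('a')
  [7] 4/1 → 4 ('abaa')
  [8] 1/11 → 2 ('ab')
  [9] 11/13 → 0 ('')
  [10] 13/5 → 1 ('b')
  [11] 5/2 → 3 ('baa')
  [12] 2/0 → 2 ('ba')
  [13] 0/12 → 1 ('b')

n(n+1)/2 = 14·15/2 = 105
Σ LCP = 0 + 5 + 4 + 3 + 2 + 3 + 1 + 4 + 2 + 0 + 1 + 3 + 2 + 1 = 31
distinct = 105 − 31 = 74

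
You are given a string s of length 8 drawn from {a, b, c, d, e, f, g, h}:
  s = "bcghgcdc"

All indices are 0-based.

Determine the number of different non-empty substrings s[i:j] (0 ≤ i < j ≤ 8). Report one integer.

33

sorted suffixes:
  #0 SA[0]=0  'bcghgcdc'
  #1 SA[1]=7  'c'
  #2 SA[2]=5  'cdc'
  #3 SA[3]=1  'cghgcdc'
  #4 SA[4]=6  'dc'
  #5 SA[5]=4  'gcdc'
  #6 SA[6]=2  'ghgcdc'
  #7 SA[7]=3  'hgcdc'

SA = [0, 7, 5, 1, 6, 4, 2, 3]
rank  pair      lcp
   1  s[0:],s[7:]  0  ''
   2  s[7:],s[5:]  1  'c'
   3  s[5:],s[1:]  1  'c'
   4  s[1:],s[6:]  0  ''
   5  s[6:],s[4:]  0  ''
   6  s[4:],s[2:]  1  'g'
   7  s[2:],s[3:]  0  ''

n(n+1)/2 = 8·9/2 = 36
Σ LCP = 0 + 0 + 1 + 1 + 0 + 0 + 1 + 0 = 3
distinct = 36 − 3 = 33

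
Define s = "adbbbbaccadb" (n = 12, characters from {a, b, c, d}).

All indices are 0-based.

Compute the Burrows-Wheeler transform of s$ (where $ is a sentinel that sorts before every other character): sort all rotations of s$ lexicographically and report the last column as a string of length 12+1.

bbc$dbbbdcaaa

rank  rotation       last
    0  $adbbbbaccadb  b
    1  accadb$adbbbb  b
    2  adb$adbbbbacc  c
    3  adbbbbaccadb$  $
    4  b$adbbbbaccad  d
    5  baccadb$adbbb  b
    6  bbaccadb$adbb  b
    7  bbbaccadb$adb  b
    8  bbbbaccadb$ad  d
    9  cadb$adbbbbac  c
   10  ccadb$adbbbba  a
   11  db$adbbbbacca  a
   12  dbbbbaccadb$a  a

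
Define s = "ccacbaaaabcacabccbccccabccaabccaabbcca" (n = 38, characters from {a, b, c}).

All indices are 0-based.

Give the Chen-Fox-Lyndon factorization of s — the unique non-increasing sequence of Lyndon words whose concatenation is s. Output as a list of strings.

["c", "c", "acb", "aaaabcacabccbccccabccaabccaabbcc", "a"]

emit factor 1: 'c' (i=0, period=1)
emit factor 2: 'c' (i=1, period=1)
emit factor 3: 'acb' (i=2, period=3)
emit factor 4: 'aaaabcacabccbccccabccaabccaabbcc' (i=5, period=32)
emit factor 5: 'a' (i=37, period=1)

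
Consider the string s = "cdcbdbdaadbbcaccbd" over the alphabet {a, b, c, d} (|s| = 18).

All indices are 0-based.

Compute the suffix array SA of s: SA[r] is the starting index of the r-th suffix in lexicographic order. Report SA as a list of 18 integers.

sorted suffixes:
  #0 SA[0]=7  'aadbbcaccbd'
  #1 SA[1]=13  'accbd'
  #2 SA[2]=8  'adbbcaccbd'
  #3 SA[3]=10  'bbcaccbd'
  #4 SA[4]=11  'bcaccbd'
  #5 SA[5]=16  'bd'
  #6 SA[6]=5  'bdaadbbcaccbd'
  #7 SA[7]=3  'bdbdaadbbcaccbd'
  #8 SA[8]=12  'caccbd'
  #9 SA[9]=15  'cbd'
  #10 SA[10]=2  'cbdbdaadbbcaccbd'
  #11 SA[11]=14  'ccbd'
  #12 SA[12]=0  'cdcbdbdaadbbcaccbd'
  #13 SA[13]=17  'd'
  #14 SA[14]=6  'daadbbcaccbd'
  #15 SA[15]=9  'dbbcaccbd'
  #16 SA[16]=4  'dbdaadbbcaccbd'
  #17 SA[17]=1  'dcbdbdaadbbcaccbd'

[7, 13, 8, 10, 11, 16, 5, 3, 12, 15, 2, 14, 0, 17, 6, 9, 4, 1]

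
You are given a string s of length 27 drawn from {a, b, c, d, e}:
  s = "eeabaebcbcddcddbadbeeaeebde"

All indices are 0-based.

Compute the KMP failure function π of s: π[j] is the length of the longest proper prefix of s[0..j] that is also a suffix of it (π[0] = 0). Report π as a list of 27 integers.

π[0] = 0
j=1 s[j]='e': π[1]=1 (border 'e')
j=2 s[j]='a': k: 1→0; π[2]=0 (border '')
j=3 s[j]='b': π[3]=0 (border '')
j=4 s[j]='a': π[4]=0 (border '')
j=5 s[j]='e': π[5]=1 (border 'e')
j=6 s[j]='b': k: 1→0; π[6]=0 (border '')
j=7 s[j]='c': π[7]=0 (border '')
j=8 s[j]='b': π[8]=0 (border '')
j=9 s[j]='c': π[9]=0 (border '')
j=10 s[j]='d': π[10]=0 (border '')
j=11 s[j]='d': π[11]=0 (border '')
j=12 s[j]='c': π[12]=0 (border '')
j=13 s[j]='d': π[13]=0 (border '')
j=14 s[j]='d': π[14]=0 (border '')
j=15 s[j]='b': π[15]=0 (border '')
j=16 s[j]='a': π[16]=0 (border '')
j=17 s[j]='d': π[17]=0 (border '')
j=18 s[j]='b': π[18]=0 (border '')
j=19 s[j]='e': π[19]=1 (border 'e')
j=20 s[j]='e': π[20]=2 (border 'ee')
j=21 s[j]='a': π[21]=3 (border 'eea')
j=22 s[j]='e': k: 3→0; π[22]=1 (border 'e')
j=23 s[j]='e': π[23]=2 (border 'ee')
j=24 s[j]='b': k: 2→1→0; π[24]=0 (border '')
j=25 s[j]='d': π[25]=0 (border '')
j=26 s[j]='e': π[26]=1 (border 'e')

[0, 1, 0, 0, 0, 1, 0, 0, 0, 0, 0, 0, 0, 0, 0, 0, 0, 0, 0, 1, 2, 3, 1, 2, 0, 0, 1]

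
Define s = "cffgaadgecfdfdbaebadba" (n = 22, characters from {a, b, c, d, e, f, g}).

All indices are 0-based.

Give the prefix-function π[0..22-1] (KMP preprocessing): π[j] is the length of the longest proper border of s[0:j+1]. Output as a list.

π[0] = 0
j=1 s[j]='f': π[1]=0 (border '')
j=2 s[j]='f': π[2]=0 (border '')
j=3 s[j]='g': π[3]=0 (border '')
j=4 s[j]='a': π[4]=0 (border '')
j=5 s[j]='a': π[5]=0 (border '')
j=6 s[j]='d': π[6]=0 (border '')
j=7 s[j]='g': π[7]=0 (border '')
j=8 s[j]='e': π[8]=0 (border '')
j=9 s[j]='c': π[9]=1 (border 'c')
j=10 s[j]='f': π[10]=2 (border 'cf')
j=11 s[j]='d': k: 2→0; π[11]=0 (border '')
j=12 s[j]='f': π[12]=0 (border '')
j=13 s[j]='d': π[13]=0 (border '')
j=14 s[j]='b': π[14]=0 (border '')
j=15 s[j]='a': π[15]=0 (border '')
j=16 s[j]='e': π[16]=0 (border '')
j=17 s[j]='b': π[17]=0 (border '')
j=18 s[j]='a': π[18]=0 (border '')
j=19 s[j]='d': π[19]=0 (border '')
j=20 s[j]='b': π[20]=0 (border '')
j=21 s[j]='a': π[21]=0 (border '')

[0, 0, 0, 0, 0, 0, 0, 0, 0, 1, 2, 0, 0, 0, 0, 0, 0, 0, 0, 0, 0, 0]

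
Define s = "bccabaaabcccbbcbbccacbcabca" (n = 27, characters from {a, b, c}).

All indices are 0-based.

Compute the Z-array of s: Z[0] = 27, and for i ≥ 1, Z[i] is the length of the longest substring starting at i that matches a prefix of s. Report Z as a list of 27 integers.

Z[0]=27
i=1: i≥r, start 0; Z[1]=0
i=2: i≥r, start 0; Z[2]=0
i=3: i≥r, start 0; Z[3]=0
i=4: i≥r, start 0; Z[4]=1 scan→box=[4,5)
i=5: i≥r, start 0; Z[5]=0
i=6: i≥r, start 0; Z[6]=0
i=7: i≥r, start 0; Z[7]=0
i=8: i≥r, start 0; Z[8]=3 scan→box=[8,11)
i=9: min(r-i=2, Z[1]=0)=0; Z[9]=0
i=10: min(r-i=1, Z[2]=0)=0; Z[10]=0
i=11: i≥r, start 0; Z[11]=0
i=12: i≥r, start 0; Z[12]=1 scan→box=[12,13)
i=13: i≥r, start 0; Z[13]=2 scan→box=[13,15)
i=14: min(r-i=1, Z[1]=0)=0; Z[14]=0
i=15: i≥r, start 0; Z[15]=1 scan→box=[15,16)
i=16: i≥r, start 0; Z[16]=4 scan→box=[16,20)
i=17: min(r-i=3, Z[1]=0)=0; Z[17]=0
i=18: min(r-i=2, Z[2]=0)=0; Z[18]=0
i=19: min(r-i=1, Z[3]=0)=0; Z[19]=0
i=20: i≥r, start 0; Z[20]=0
i=21: i≥r, start 0; Z[21]=2 scan→box=[21,23)
i=22: min(r-i=1, Z[1]=0)=0; Z[22]=0
i=23: i≥r, start 0; Z[23]=0
i=24: i≥r, start 0; Z[24]=2 scan→box=[24,26)
i=25: min(r-i=1, Z[1]=0)=0; Z[25]=0
i=26: i≥r, start 0; Z[26]=0

[27, 0, 0, 0, 1, 0, 0, 0, 3, 0, 0, 0, 1, 2, 0, 1, 4, 0, 0, 0, 0, 2, 0, 0, 2, 0, 0]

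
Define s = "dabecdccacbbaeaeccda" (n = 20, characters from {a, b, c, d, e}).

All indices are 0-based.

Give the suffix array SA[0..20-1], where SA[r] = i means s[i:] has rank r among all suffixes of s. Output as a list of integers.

[19, 1, 8, 12, 14, 11, 10, 2, 7, 9, 6, 16, 17, 4, 18, 0, 5, 13, 15, 3]

sorted suffixes:
  #0 SA[0]=19  'a'
  #1 SA[1]=1  'abecdccacbbaeaeccda'
  #2 SA[2]=8  'acbbaeaeccda'
  #3 SA[3]=12  'aeaeccda'
  #4 SA[4]=14  'aeccda'
  #5 SA[5]=11  'baeaeccda'
  #6 SA[6]=10  'bbaeaeccda'
  #7 SA[7]=2  'becdccacbbaeaeccda'
  #8 SA[8]=7  'cacbbaeaeccda'
  #9 SA[9]=9  'cbbaeaeccda'
  #10 SA[10]=6  'ccacbbaeaeccda'
  #11 SA[11]=16  'ccda'
  #12 SA[12]=17  'cda'
  #13 SA[13]=4  'cdccacbbaeaeccda'
  #14 SA[14]=18  'da'
  #15 SA[15]=0  'dabecdccacbbaeaeccda'
  #16 SA[16]=5  'dccacbbaeaeccda'
  #17 SA[17]=13  'eaeccda'
  #18 SA[18]=15  'eccda'
  #19 SA[19]=3  'ecdccacbbaeaeccda'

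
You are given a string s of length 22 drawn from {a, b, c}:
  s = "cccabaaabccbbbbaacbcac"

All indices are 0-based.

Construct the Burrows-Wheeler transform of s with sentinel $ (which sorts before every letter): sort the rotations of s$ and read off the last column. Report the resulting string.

cbabcacaabbbccaacbcacb$

rank  rotation                 last
    0  $cccabaaabccbbbbaacbcac  c
    1  aaabccbbbbaacbcac$cccab  b
    2  aabccbbbbaacbcac$cccaba  a
    3  aacbcac$cccabaaabccbbbb  b
    4  abaaabccbbbbaacbcac$ccc  c
    5  abccbbbbaacbcac$cccabaa  a
    6  ac$cccabaaabccbbbbaacbc  c
    7  acbcac$cccabaaabccbbbba  a
    8  baaabccbbbbaacbcac$ccca  a
    9  baacbcac$cccabaaabccbbb  b
   10  bbaacbcac$cccabaaabccbb  b
   11  bbbaacbcac$cccabaaabccb  b
   12  bbbbaacbcac$cccabaaabcc  c
   13  bcac$cccabaaabccbbbbaac  c
   14  bccbbbbaacbcac$cccabaaa  a
   15  c$cccabaaabccbbbbaacbca  a
   16  cabaaabccbbbbaacbcac$cc  c
   17  cac$cccabaaabccbbbbaacb  b
   18  cbbbbaacbcac$cccabaaabc  c
   19  cbcac$cccabaaabccbbbbaa  a
   20  ccabaaabccbbbbaacbcac$c  c
   21  ccbbbbaacbcac$cccabaaab  b
   22  cccabaaabccbbbbaacbcac$  $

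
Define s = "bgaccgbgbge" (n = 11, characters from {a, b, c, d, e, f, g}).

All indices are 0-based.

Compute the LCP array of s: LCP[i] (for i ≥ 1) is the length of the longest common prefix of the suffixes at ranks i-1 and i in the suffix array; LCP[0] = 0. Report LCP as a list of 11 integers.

rank→(start, suffix):
  0 → (2, 'accgbgbge')
  1 → (0, 'bgaccgbgbge')
  2 → (6, 'bgbge')
  3 → (8, 'bge')
  4 → (3, 'ccgbgbge')
  5 → (4, 'cgbgbge')
  6 → (10, 'e')
  7 → (1, 'gaccgbgbge')
  8 → (5, 'gbgbge')
  9 → (7, 'gbge')
  10 → (9, 'ge')

SA = [2, 0, 6, 8, 3, 4, 10, 1, 5, 7, 9]
[i] adj suffixes → lcp
  [1] 2/0 → 0 ('')
  [2] 0/6 → 2 ('bg')
  [3] 6/8 → 2 ('bg')
  [4] 8/3 → 0 ('')
  [5] 3/4 → 1 ('c')
  [6] 4/10 → 0 ('')
  [7] 10/1 → 0 ('')
  [8] 1/5 → 1 ('g')
  [9] 5/7 → 3 ('gbg')
  [10] 7/9 → 1 ('g')

[0, 0, 2, 2, 0, 1, 0, 0, 1, 3, 1]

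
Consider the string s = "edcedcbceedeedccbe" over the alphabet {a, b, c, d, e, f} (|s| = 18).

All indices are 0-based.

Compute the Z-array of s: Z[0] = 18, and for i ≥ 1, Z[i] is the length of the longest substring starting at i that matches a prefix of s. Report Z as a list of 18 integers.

Z[0]=18
i=1: i≥r, start 0; Z[1]=0
i=2: i≥r, start 0; Z[2]=0
i=3: i≥r, start 0; Z[3]=3 scan→box=[3,6)
i=4: min(r-i=2, Z[1]=0)=0; Z[4]=0
i=5: min(r-i=1, Z[2]=0)=0; Z[5]=0
i=6: i≥r, start 0; Z[6]=0
i=7: i≥r, start 0; Z[7]=0
i=8: i≥r, start 0; Z[8]=1 scan→box=[8,9)
i=9: i≥r, start 0; Z[9]=2 scan→box=[9,11)
i=10: min(r-i=1, Z[1]=0)=0; Z[10]=0
i=11: i≥r, start 0; Z[11]=1 scan→box=[11,12)
i=12: i≥r, start 0; Z[12]=3 scan→box=[12,15)
i=13: min(r-i=2, Z[1]=0)=0; Z[13]=0
i=14: min(r-i=1, Z[2]=0)=0; Z[14]=0
i=15: i≥r, start 0; Z[15]=0
i=16: i≥r, start 0; Z[16]=0
i=17: i≥r, start 0; Z[17]=1 scan→box=[17,18)

[18, 0, 0, 3, 0, 0, 0, 0, 1, 2, 0, 1, 3, 0, 0, 0, 0, 1]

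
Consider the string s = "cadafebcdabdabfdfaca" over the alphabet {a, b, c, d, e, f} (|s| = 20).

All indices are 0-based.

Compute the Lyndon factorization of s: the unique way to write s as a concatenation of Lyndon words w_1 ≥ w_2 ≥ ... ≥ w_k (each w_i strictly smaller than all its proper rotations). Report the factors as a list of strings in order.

emit factor 1: 'c' (i=0, period=1)
emit factor 2: 'adafebcd' (i=1, period=8)
emit factor 3: 'abdabfdfac' (i=9, period=10)
emit factor 4: 'a' (i=19, period=1)

["c", "adafebcd", "abdabfdfac", "a"]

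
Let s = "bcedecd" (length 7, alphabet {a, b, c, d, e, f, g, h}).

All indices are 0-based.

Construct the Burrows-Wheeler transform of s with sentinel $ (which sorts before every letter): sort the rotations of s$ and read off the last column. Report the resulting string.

d$ebcedc

rank  rotation  last
    0  $bcedecd  d
    1  bcedecd$  $
    2  cd$bcede  e
    3  cedecd$b  b
    4  d$bcedec  c
    5  decd$bce  e
    6  ecd$bced  d
    7  edecd$bc  c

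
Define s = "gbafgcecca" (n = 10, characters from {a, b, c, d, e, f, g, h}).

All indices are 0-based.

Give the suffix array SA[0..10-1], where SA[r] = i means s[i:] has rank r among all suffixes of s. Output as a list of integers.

rank→(start, suffix):
  0 → (9, 'a')
  1 → (2, 'afgcecca')
  2 → (1, 'bafgcecca')
  3 → (8, 'ca')
  4 → (7, 'cca')
  5 → (5, 'cecca')
  6 → (6, 'ecca')
  7 → (3, 'fgcecca')
  8 → (0, 'gbafgcecca')
  9 → (4, 'gcecca')

[9, 2, 1, 8, 7, 5, 6, 3, 0, 4]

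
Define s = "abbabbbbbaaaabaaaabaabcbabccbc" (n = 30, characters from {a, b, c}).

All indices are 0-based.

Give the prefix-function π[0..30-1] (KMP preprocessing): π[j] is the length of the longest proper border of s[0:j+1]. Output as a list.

π[0] = 0
j=1 s[j]='b': π[1]=0 (border '')
j=2 s[j]='b': π[2]=0 (border '')
j=3 s[j]='a': π[3]=1 (border 'a')
j=4 s[j]='b': π[4]=2 (border 'ab')
j=5 s[j]='b': π[5]=3 (border 'abb')
j=6 s[j]='b': k: 3→0; π[6]=0 (border '')
j=7 s[j]='b': π[7]=0 (border '')
j=8 s[j]='b': π[8]=0 (border '')
j=9 s[j]='a': π[9]=1 (border 'a')
j=10 s[j]='a': k: 1→0; π[10]=1 (border 'a')
j=11 s[j]='a': k: 1→0; π[11]=1 (border 'a')
j=12 s[j]='a': k: 1→0; π[12]=1 (border 'a')
j=13 s[j]='b': π[13]=2 (border 'ab')
j=14 s[j]='a': k: 2→0; π[14]=1 (border 'a')
j=15 s[j]='a': k: 1→0; π[15]=1 (border 'a')
j=16 s[j]='a': k: 1→0; π[16]=1 (border 'a')
j=17 s[j]='a': k: 1→0; π[17]=1 (border 'a')
j=18 s[j]='b': π[18]=2 (border 'ab')
j=19 s[j]='a': k: 2→0; π[19]=1 (border 'a')
j=20 s[j]='a': k: 1→0; π[20]=1 (border 'a')
j=21 s[j]='b': π[21]=2 (border 'ab')
j=22 s[j]='c': k: 2→0; π[22]=0 (border '')
j=23 s[j]='b': π[23]=0 (border '')
j=24 s[j]='a': π[24]=1 (border 'a')
j=25 s[j]='b': π[25]=2 (border 'ab')
j=26 s[j]='c': k: 2→0; π[26]=0 (border '')
j=27 s[j]='c': π[27]=0 (border '')
j=28 s[j]='b': π[28]=0 (border '')
j=29 s[j]='c': π[29]=0 (border '')

[0, 0, 0, 1, 2, 3, 0, 0, 0, 1, 1, 1, 1, 2, 1, 1, 1, 1, 2, 1, 1, 2, 0, 0, 1, 2, 0, 0, 0, 0]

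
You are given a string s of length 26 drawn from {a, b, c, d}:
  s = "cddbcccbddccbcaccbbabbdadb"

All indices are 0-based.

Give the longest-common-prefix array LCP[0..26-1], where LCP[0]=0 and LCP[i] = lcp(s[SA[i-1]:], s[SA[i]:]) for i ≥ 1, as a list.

rank→(start, suffix):
  0 → (19, 'abbdadb')
  1 → (14, 'accbbabbdadb')
  2 → (23, 'adb')
  3 → (25, 'b')
  4 → (18, 'babbdadb')
  5 → (17, 'bbabbdadb')
  6 → (20, 'bbdadb')
  7 → (12, 'bcaccbbabbdadb')
  8 → (3, 'bcccbddccbcaccbbabbdadb')
  9 → (21, 'bdadb')
  10 → (7, 'bddccbcaccbbabbdadb')
  11 → (13, 'caccbbabbdadb')
  12 → (16, 'cbbabbdadb')
  13 → (11, 'cbcaccbbabbdadb')
  14 → (6, 'cbddccbcaccbbabbdadb')
  15 → (15, 'ccbbabbdadb')
  16 → (10, 'ccbcaccbbabbdadb')
  17 → (5, 'ccbddccbcaccbbabbdadb')
  18 → (4, 'cccbddccbcaccbbabbdadb')
  19 → (0, 'cddbcccbddccbcaccbbabbdadb')
  20 → (22, 'dadb')
  21 → (24, 'db')
  22 → (2, 'dbcccbddccbcaccbbabbdadb')
  23 → (9, 'dccbcaccbbabbdadb')
  24 → (1, 'ddbcccbddccbcaccbbabbdadb')
  25 → (8, 'ddccbcaccbbabbdadb')

SA = [19, 14, 23, 25, 18, 17, 20, 12, 3, 21, 7, 13, 16, 11, 6, 15, 10, 5, 4, 0, 22, 24, 2, 9, 1, 8]
i: (SA[i-1],SA[i]) lcp shared
  1: (19,14) 1 'a'
  2: (14,23) 1 'a'
  3: (23,25) 0 ''
  4: (25,18) 1 'b'
  5: (18,17) 1 'b'
  6: (17,20) 2 'bb'
  7: (20,12) 1 'b'
  8: (12,3) 2 'bc'
  9: (3,21) 1 'b'
  10: (21,7) 2 'bd'
  11: (7,13) 0 ''
  12: (13,16) 1 'c'
  13: (16,11) 2 'cb'
  14: (11,6) 2 'cb'
  15: (6,15) 1 'c'
  16: (15,10) 3 'ccb'
  17: (10,5) 3 'ccb'
  18: (5,4) 2 'cc'
  19: (4,0) 1 'c'
  20: (0,22) 0 ''
  21: (22,24) 1 'd'
  22: (24,2) 2 'db'
  23: (2,9) 1 'd'
  24: (9,1) 1 'd'
  25: (1,8) 2 'dd'

[0, 1, 1, 0, 1, 1, 2, 1, 2, 1, 2, 0, 1, 2, 2, 1, 3, 3, 2, 1, 0, 1, 2, 1, 1, 2]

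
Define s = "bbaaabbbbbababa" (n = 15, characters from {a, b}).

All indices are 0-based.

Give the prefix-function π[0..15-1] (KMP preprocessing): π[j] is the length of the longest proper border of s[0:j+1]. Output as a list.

π[0] = 0
j=1 s[j]='b': π[1]=1 (border 'b')
j=2 s[j]='a': k: 1→0; π[2]=0 (border '')
j=3 s[j]='a': π[3]=0 (border '')
j=4 s[j]='a': π[4]=0 (border '')
j=5 s[j]='b': π[5]=1 (border 'b')
j=6 s[j]='b': π[6]=2 (border 'bb')
j=7 s[j]='b': k: 2→1; π[7]=2 (border 'bb')
j=8 s[j]='b': k: 2→1; π[8]=2 (border 'bb')
j=9 s[j]='b': k: 2→1; π[9]=2 (border 'bb')
j=10 s[j]='a': π[10]=3 (border 'bba')
j=11 s[j]='b': k: 3→0; π[11]=1 (border 'b')
j=12 s[j]='a': k: 1→0; π[12]=0 (border '')
j=13 s[j]='b': π[13]=1 (border 'b')
j=14 s[j]='a': k: 1→0; π[14]=0 (border '')

[0, 1, 0, 0, 0, 1, 2, 2, 2, 2, 3, 1, 0, 1, 0]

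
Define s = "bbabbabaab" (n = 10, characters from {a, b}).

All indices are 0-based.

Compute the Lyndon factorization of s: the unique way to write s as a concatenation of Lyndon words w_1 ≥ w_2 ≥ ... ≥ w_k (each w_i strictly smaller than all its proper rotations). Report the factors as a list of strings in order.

["b", "b", "abb", "ab", "aab"]

emit factor 1: 'b' (i=0, period=1)
emit factor 2: 'b' (i=1, period=1)
emit factor 3: 'abb' (i=2, period=3)
emit factor 4: 'ab' (i=5, period=2)
emit factor 5: 'aab' (i=7, period=3)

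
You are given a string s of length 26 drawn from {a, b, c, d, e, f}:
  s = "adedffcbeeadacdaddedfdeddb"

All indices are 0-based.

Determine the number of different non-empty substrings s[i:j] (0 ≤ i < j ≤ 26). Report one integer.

318

rank | idx | suffix
   0 |  12 | acdaddedfdeddb
   1 |  10 | adacdaddedfdeddb
   2 |  15 | addedfdeddb
   3 |   0 | adedffcbeeadacdaddedfdeddb
   4 |  25 | b
   5 |   7 | beeadacdaddedfdeddb
   6 |   6 | cbeeadacdaddedfdeddb
   7 |  13 | cdaddedfdeddb
   8 |  11 | dacdaddedfdeddb
   9 |  14 | daddedfdeddb
  10 |  24 | db
  11 |  23 | ddb
  12 |  16 | ddedfdeddb
  13 |  21 | deddb
  14 |  17 | dedfdeddb
  15 |   1 | dedffcbeeadacdaddedfdeddb
  16 |  19 | dfdeddb
  17 |   3 | dffcbeeadacdaddedfdeddb
  18 |   9 | eadacdaddedfdeddb
  19 |  22 | eddb
  20 |  18 | edfdeddb
  21 |   2 | edffcbeeadacdaddedfdeddb
  22 |   8 | eeadacdaddedfdeddb
  23 |   5 | fcbeeadacdaddedfdeddb
  24 |  20 | fdeddb
  25 |   4 | ffcbeeadacdaddedfdeddb

SA = [12, 10, 15, 0, 25, 7, 6, 13, 11, 14, 24, 23, 16, 21, 17, 1, 19, 3, 9, 22, 18, 2, 8, 5, 20, 4]
[i] adj suffixes → lcp
  [1] 12/10 → 1 ('a')
  [2] 10/15 → 2 ('ad')
  [3] 15/0 → 2 ('ad')
  [4] 0/25 → 0 ('')
  [5] 25/7 → 1 ('b')
  [6] 7/6 → 0 ('')
  [7] 6/13 → 1 ('c')
  [8] 13/11 → 0 ('')
  [9] 11/14 → 2 ('da')
  [10] 14/24 → 1 ('d')
  [11] 24/23 → 1 ('d')
  [12] 23/16 → 2 ('dd')
  [13] 16/21 → 1 ('d')
  [14] 21/17 → 3 ('ded')
  [15] 17/1 → 4 ('dedf')
  [16] 1/19 → 1 ('d')
  [17] 19/3 → 2 ('df')
  [18] 3/9 → 0 ('')
  [19] 9/22 → 1 ('e')
  [20] 22/18 → 2 ('ed')
  [21] 18/2 → 3 ('edf')
  [22] 2/8 → 1 ('e')
  [23] 8/5 → 0 ('')
  [24] 5/20 → 1 ('f')
  [25] 20/4 → 1 ('f')

n(n+1)/2 = 26·27/2 = 351
Σ LCP = 0 + 1 + 2 + 2 + 0 + 1 + 0 + 1 + 0 + 2 + 1 + 1 + 2 + 1 + 3 + 4 + 1 + 2 + 0 + 1 + 2 + 3 + 1 + 0 + 1 + 1 = 33
distinct = 351 − 33 = 318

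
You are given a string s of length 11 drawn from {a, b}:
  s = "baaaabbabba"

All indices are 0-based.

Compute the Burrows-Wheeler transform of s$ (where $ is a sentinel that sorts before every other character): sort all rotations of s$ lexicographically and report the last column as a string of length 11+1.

rank  rotation      last
    0  $baaaabbabba  a
    1  a$baaaabbabb  b
    2  aaaabbabba$b  b
    3  aaabbabba$ba  a
    4  aabbabba$baa  a
    5  abba$baaaabb  b
    6  abbabba$baaa  a
    7  ba$baaaabbab  b
    8  baaaabbabba$  $
    9  babba$baaaab  b
   10  bba$baaaabba  a
   11  bbabba$baaaa  a

abbaabab$baa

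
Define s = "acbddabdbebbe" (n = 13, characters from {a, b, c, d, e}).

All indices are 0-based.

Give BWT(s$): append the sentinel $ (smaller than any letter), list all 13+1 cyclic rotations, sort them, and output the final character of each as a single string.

rank  rotation        last
    0  $acbddabdbebbe  e
    1  abdbebbe$acbdd  d
    2  acbddabdbebbe$  $
    3  bbe$acbddabdbe  e
    4  bdbebbe$acbdda  a
    5  bddabdbebbe$ac  c
    6  be$acbddabdbeb  b
    7  bebbe$acbddabd  d
    8  cbddabdbebbe$a  a
    9  dabdbebbe$acbd  d
   10  dbebbe$acbddab  b
   11  ddabdbebbe$acb  b
   12  e$acbddabdbebb  b
   13  ebbe$acbddabdb  b

ed$eacbdadbbbb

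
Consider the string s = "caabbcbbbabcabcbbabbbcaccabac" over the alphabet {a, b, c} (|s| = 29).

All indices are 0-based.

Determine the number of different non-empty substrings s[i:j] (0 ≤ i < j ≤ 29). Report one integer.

378

rank→(start, suffix):
  0 → (1, 'aabbcbbbabcabcbbabbbcaccabac')
  1 → (25, 'abac')
  2 → (17, 'abbbcaccabac')
  3 → (2, 'abbcbbbabcabcbbabbbcaccabac')
  4 → (9, 'abcabcbbabbbcaccabac')
  5 → (12, 'abcbbabbbcaccabac')
  6 → (27, 'ac')
  7 → (22, 'accabac')
  8 → (16, 'babbbcaccabac')
  9 → (8, 'babcabcbbabbbcaccabac')
  10 → (26, 'bac')
  11 → (15, 'bbabbbcaccabac')
  12 → (7, 'bbabcabcbbabbbcaccabac')
  13 → (6, 'bbbabcabcbbabbbcaccabac')
  14 → (18, 'bbbcaccabac')
  15 → (19, 'bbcaccabac')
  16 → (3, 'bbcbbbabcabcbbabbbcaccabac')
  17 → (10, 'bcabcbbabbbcaccabac')
  18 → (20, 'bcaccabac')
  19 → (13, 'bcbbabbbcaccabac')
  20 → (4, 'bcbbbabcabcbbabbbcaccabac')
  21 → (28, 'c')
  22 → (0, 'caabbcbbbabcabcbbabbbcaccabac')
  23 → (24, 'cabac')
  24 → (11, 'cabcbbabbbcaccabac')
  25 → (21, 'caccabac')
  26 → (14, 'cbbabbbcaccabac')
  27 → (5, 'cbbbabcabcbbabbbcaccabac')
  28 → (23, 'ccabac')

SA = [1, 25, 17, 2, 9, 12, 27, 22, 16, 8, 26, 15, 7, 6, 18, 19, 3, 10, 20, 13, 4, 28, 0, 24, 11, 21, 14, 5, 23]
i: (SA[i-1],SA[i]) lcp shared
  1: (1,25) 1 'a'
  2: (25,17) 2 'ab'
  3: (17,2) 3 'abb'
  4: (2,9) 2 'ab'
  5: (9,12) 3 'abc'
  6: (12,27) 1 'a'
  7: (27,22) 2 'ac'
  8: (22,16) 0 ''
  9: (16,8) 3 'bab'
  10: (8,26) 2 'ba'
  11: (26,15) 1 'b'
  12: (15,7) 4 'bbab'
  13: (7,6) 2 'bb'
  14: (6,18) 3 'bbb'
  15: (18,19) 2 'bb'
  16: (19,3) 3 'bbc'
  17: (3,10) 1 'b'
  18: (10,20) 3 'bca'
  19: (20,13) 2 'bc'
  20: (13,4) 4 'bcbb'
  21: (4,28) 0 ''
  22: (28,0) 1 'c'
  23: (0,24) 2 'ca'
  24: (24,11) 3 'cab'
  25: (11,21) 2 'ca'
  26: (21,14) 1 'c'
  27: (14,5) 3 'cbb'
  28: (5,23) 1 'c'

n(n+1)/2 = 29·30/2 = 435
Σ LCP = 0 + 1 + 2 + 3 + 2 + 3 + 1 + 2 + 0 + 3 + 2 + 1 + 4 + 2 + 3 + 2 + 3 + 1 + 3 + 2 + 4 + 0 + 1 + 2 + 3 + 2 + 1 + 3 + 1 = 57
distinct = 435 − 57 = 378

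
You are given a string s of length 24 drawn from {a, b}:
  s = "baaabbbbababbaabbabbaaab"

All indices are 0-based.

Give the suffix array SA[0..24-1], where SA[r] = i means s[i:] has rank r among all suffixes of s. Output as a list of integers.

sorted suffixes:
  #0 SA[0]=20  'aaab'
  #1 SA[1]=1  'aaabbbbababbaabbabbaaab'
  #2 SA[2]=21  'aab'
  #3 SA[3]=13  'aabbabbaaab'
  #4 SA[4]=2  'aabbbbababbaabbabbaaab'
  #5 SA[5]=22  'ab'
  #6 SA[6]=8  'ababbaabbabbaaab'
  #7 SA[7]=17  'abbaaab'
  #8 SA[8]=10  'abbaabbabbaaab'
  #9 SA[9]=14  'abbabbaaab'
  #10 SA[10]=3  'abbbbababbaabbabbaaab'
  #11 SA[11]=23  'b'
  #12 SA[12]=19  'baaab'
  #13 SA[13]=0  'baaabbbbababbaabbabbaaab'
  #14 SA[14]=12  'baabbabbaaab'
  #15 SA[15]=7  'bababbaabbabbaaab'
  #16 SA[16]=16  'babbaaab'
  #17 SA[17]=9  'babbaabbabbaaab'
  #18 SA[18]=18  'bbaaab'
  #19 SA[19]=11  'bbaabbabbaaab'
  #20 SA[20]=6  'bbababbaabbabbaaab'
  #21 SA[21]=15  'bbabbaaab'
  #22 SA[22]=5  'bbbababbaabbabbaaab'
  #23 SA[23]=4  'bbbbababbaabbabbaaab'

[20, 1, 21, 13, 2, 22, 8, 17, 10, 14, 3, 23, 19, 0, 12, 7, 16, 9, 18, 11, 6, 15, 5, 4]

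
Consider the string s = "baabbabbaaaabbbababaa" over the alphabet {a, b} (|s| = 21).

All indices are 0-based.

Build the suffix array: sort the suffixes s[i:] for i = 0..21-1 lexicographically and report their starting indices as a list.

rank | idx | suffix
   0 |  20 | a
   1 |  19 | aa
   2 |   8 | aaaabbbababaa
   3 |   9 | aaabbbababaa
   4 |   1 | aabbabbaaaabbbababaa
   5 |  10 | aabbbababaa
   6 |  17 | abaa
   7 |  15 | ababaa
   8 |   5 | abbaaaabbbababaa
   9 |   2 | abbabbaaaabbbababaa
  10 |  11 | abbbababaa
  11 |  18 | baa
  12 |   7 | baaaabbbababaa
  13 |   0 | baabbabbaaaabbbababaa
  14 |  16 | babaa
  15 |  14 | bababaa
  16 |   4 | babbaaaabbbababaa
  17 |   6 | bbaaaabbbababaa
  18 |  13 | bbababaa
  19 |   3 | bbabbaaaabbbababaa
  20 |  12 | bbbababaa

[20, 19, 8, 9, 1, 10, 17, 15, 5, 2, 11, 18, 7, 0, 16, 14, 4, 6, 13, 3, 12]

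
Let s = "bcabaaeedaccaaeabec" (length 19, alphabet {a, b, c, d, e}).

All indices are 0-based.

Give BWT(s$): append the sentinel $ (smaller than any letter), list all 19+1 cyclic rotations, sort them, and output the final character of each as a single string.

ccbcedaaa$aecbaeabea

rank  rotation              last
    0  $bcabaaeedaccaaeabec  c
    1  aaeabec$bcabaaeedacc  c
    2  aaeedaccaaeabec$bcab  b
    3  abaaeedaccaaeabec$bc  c
    4  abec$bcabaaeedaccaae  e
    5  accaaeabec$bcabaaeed  d
    6  aeabec$bcabaaeedacca  a
    7  aeedaccaaeabec$bcaba  a
    8  baaeedaccaaeabec$bca  a
    9  bcabaaeedaccaaeabec$  $
   10  bec$bcabaaeedaccaaea  a
   11  c$bcabaaeedaccaaeabe  e
   12  caaeabec$bcabaaeedac  c
   13  cabaaeedaccaaeabec$b  b
   14  ccaaeabec$bcabaaeeda  a
   15  daccaaeabec$bcabaaee  e
   16  eabec$bcabaaeedaccaa  a
   17  ec$bcabaaeedaccaaeab  b
   18  edaccaaeabec$bcabaae  e
   19  eedaccaaeabec$bcabaa  a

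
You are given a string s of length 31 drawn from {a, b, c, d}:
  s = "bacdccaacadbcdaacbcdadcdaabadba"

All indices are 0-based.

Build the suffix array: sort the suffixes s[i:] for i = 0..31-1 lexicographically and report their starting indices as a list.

sorted suffixes:
  #0 SA[0]=30  'a'
  #1 SA[1]=24  'aabadba'
  #2 SA[2]=6  'aacadbcdaacbcdadcdaabadba'
  #3 SA[3]=14  'aacbcdadcdaabadba'
  #4 SA[4]=25  'abadba'
  #5 SA[5]=7  'acadbcdaacbcdadcdaabadba'
  #6 SA[6]=15  'acbcdadcdaabadba'
  #7 SA[7]=1  'acdccaacadbcdaacbcdadcdaabadba'
  #8 SA[8]=27  'adba'
  #9 SA[9]=9  'adbcdaacbcdadcdaabadba'
  #10 SA[10]=20  'adcdaabadba'
  #11 SA[11]=29  'ba'
  #12 SA[12]=0  'bacdccaacadbcdaacbcdadcdaabadba'
  #13 SA[13]=26  'badba'
  #14 SA[14]=11  'bcdaacbcdadcdaabadba'
  #15 SA[15]=17  'bcdadcdaabadba'
  #16 SA[16]=5  'caacadbcdaacbcdadcdaabadba'
  #17 SA[17]=8  'cadbcdaacbcdadcdaabadba'
  #18 SA[18]=16  'cbcdadcdaabadba'
  #19 SA[19]=4  'ccaacadbcdaacbcdadcdaabadba'
  #20 SA[20]=22  'cdaabadba'
  #21 SA[21]=12  'cdaacbcdadcdaabadba'
  #22 SA[22]=18  'cdadcdaabadba'
  #23 SA[23]=2  'cdccaacadbcdaacbcdadcdaabadba'
  #24 SA[24]=23  'daabadba'
  #25 SA[25]=13  'daacbcdadcdaabadba'
  #26 SA[26]=19  'dadcdaabadba'
  #27 SA[27]=28  'dba'
  #28 SA[28]=10  'dbcdaacbcdadcdaabadba'
  #29 SA[29]=3  'dccaacadbcdaacbcdadcdaabadba'
  #30 SA[30]=21  'dcdaabadba'

[30, 24, 6, 14, 25, 7, 15, 1, 27, 9, 20, 29, 0, 26, 11, 17, 5, 8, 16, 4, 22, 12, 18, 2, 23, 13, 19, 28, 10, 3, 21]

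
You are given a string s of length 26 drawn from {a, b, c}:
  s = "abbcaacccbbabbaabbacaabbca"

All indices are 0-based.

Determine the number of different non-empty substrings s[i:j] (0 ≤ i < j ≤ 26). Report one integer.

rank | idx | suffix
   0 |  25 | a
   1 |  14 | aabbacaabbca
   2 |  20 | aabbca
   3 |   4 | aacccbbabbaabbacaabbca
   4 |  11 | abbaabbacaabbca
   5 |  15 | abbacaabbca
   6 |  21 | abbca
   7 |   0 | abbcaacccbbabbaabbacaabbca
   8 |  18 | acaabbca
   9 |   5 | acccbbabbaabbacaabbca
  10 |  13 | baabbacaabbca
  11 |  10 | babbaabbacaabbca
  12 |  17 | bacaabbca
  13 |  12 | bbaabbacaabbca
  14 |   9 | bbabbaabbacaabbca
  15 |  16 | bbacaabbca
  16 |  22 | bbca
  17 |   1 | bbcaacccbbabbaabbacaabbca
  18 |  23 | bca
  19 |   2 | bcaacccbbabbaabbacaabbca
  20 |  24 | ca
  21 |  19 | caabbca
  22 |   3 | caacccbbabbaabbacaabbca
  23 |   8 | cbbabbaabbacaabbca
  24 |   7 | ccbbabbaabbacaabbca
  25 |   6 | cccbbabbaabbacaabbca

SA = [25, 14, 20, 4, 11, 15, 21, 0, 18, 5, 13, 10, 17, 12, 9, 16, 22, 1, 23, 2, 24, 19, 3, 8, 7, 6]
i: (SA[i-1],SA[i]) lcp shared
  1: (25,14) 1 'a'
  2: (14,20) 4 'aabb'
  3: (20,4) 2 'aa'
  4: (4,11) 1 'a'
  5: (11,15) 4 'abba'
  6: (15,21) 3 'abb'
  7: (21,0) 5 'abbca'
  8: (0,18) 1 'a'
  9: (18,5) 2 'ac'
  10: (5,13) 0 ''
  11: (13,10) 2 'ba'
  12: (10,17) 2 'ba'
  13: (17,12) 1 'b'
  14: (12,9) 3 'bba'
  15: (9,16) 3 'bba'
  16: (16,22) 2 'bb'
  17: (22,1) 4 'bbca'
  18: (1,23) 1 'b'
  19: (23,2) 3 'bca'
  20: (2,24) 0 ''
  21: (24,19) 2 'ca'
  22: (19,3) 3 'caa'
  23: (3,8) 1 'c'
  24: (8,7) 1 'c'
  25: (7,6) 2 'cc'

n(n+1)/2 = 26·27/2 = 351
Σ LCP = 0 + 1 + 4 + 2 + 1 + 4 + 3 + 5 + 1 + 2 + 0 + 2 + 2 + 1 + 3 + 3 + 2 + 4 + 1 + 3 + 0 + 2 + 3 + 1 + 1 + 2 = 53
distinct = 351 − 53 = 298

298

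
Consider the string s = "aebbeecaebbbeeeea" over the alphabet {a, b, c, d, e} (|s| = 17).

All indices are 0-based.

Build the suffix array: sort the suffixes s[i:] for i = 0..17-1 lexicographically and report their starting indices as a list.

rank | idx | suffix
   0 |  16 | a
   1 |   7 | aebbbeeeea
   2 |   0 | aebbeecaebbbeeeea
   3 |   9 | bbbeeeea
   4 |   2 | bbeecaebbbeeeea
   5 |  10 | bbeeeea
   6 |   3 | beecaebbbeeeea
   7 |  11 | beeeea
   8 |   6 | caebbbeeeea
   9 |  15 | ea
  10 |   8 | ebbbeeeea
  11 |   1 | ebbeecaebbbeeeea
  12 |   5 | ecaebbbeeeea
  13 |  14 | eea
  14 |   4 | eecaebbbeeeea
  15 |  13 | eeea
  16 |  12 | eeeea

[16, 7, 0, 9, 2, 10, 3, 11, 6, 15, 8, 1, 5, 14, 4, 13, 12]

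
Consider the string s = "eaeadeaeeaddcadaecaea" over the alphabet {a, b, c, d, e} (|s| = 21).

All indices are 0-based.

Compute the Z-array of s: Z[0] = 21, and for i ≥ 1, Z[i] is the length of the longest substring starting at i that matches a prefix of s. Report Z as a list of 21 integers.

Z[0]=21
i=1: fresh scan; Z[1]=0
i=2: fresh scan; Z[2]=2 scan→box=[2,4)
i=3: min(r-i=1, Z[1]=0)=0; Z[3]=0
i=4: fresh scan; Z[4]=0
i=5: fresh scan; Z[5]=3 scan→box=[5,8)
i=6: min(r-i=2, Z[1]=0)=0; Z[6]=0
i=7: min(r-i=1, Z[2]=2)=1; Z[7]=1
i=8: fresh scan; Z[8]=2 scan→box=[8,10)
i=9: min(r-i=1, Z[1]=0)=0; Z[9]=0
i=10: fresh scan; Z[10]=0
i=11: fresh scan; Z[11]=0
i=12: fresh scan; Z[12]=0
i=13: fresh scan; Z[13]=0
i=14: fresh scan; Z[14]=0
i=15: fresh scan; Z[15]=0
i=16: fresh scan; Z[16]=1 scan→box=[16,17)
i=17: fresh scan; Z[17]=0
i=18: fresh scan; Z[18]=0
i=19: fresh scan; Z[19]=2 scan→box=[19,21)
i=20: min(r-i=1, Z[1]=0)=0; Z[20]=0

[21, 0, 2, 0, 0, 3, 0, 1, 2, 0, 0, 0, 0, 0, 0, 0, 1, 0, 0, 2, 0]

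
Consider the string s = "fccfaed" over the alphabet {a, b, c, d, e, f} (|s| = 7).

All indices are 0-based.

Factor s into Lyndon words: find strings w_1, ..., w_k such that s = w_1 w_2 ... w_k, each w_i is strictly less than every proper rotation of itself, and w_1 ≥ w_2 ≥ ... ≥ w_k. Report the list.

["f", "ccf", "aed"]

emit factor 1: 'f' (i=0, period=1)
emit factor 2: 'ccf' (i=1, period=3)
emit factor 3: 'aed' (i=4, period=3)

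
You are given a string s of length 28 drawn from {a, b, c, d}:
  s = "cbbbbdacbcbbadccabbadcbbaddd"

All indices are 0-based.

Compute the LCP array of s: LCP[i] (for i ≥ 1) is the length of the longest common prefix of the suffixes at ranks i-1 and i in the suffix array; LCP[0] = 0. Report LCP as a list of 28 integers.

[0, 1, 1, 3, 2, 0, 4, 3, 1, 5, 4, 2, 3, 2, 1, 1, 0, 1, 5, 3, 2, 1, 0, 1, 1, 2, 1, 2]

sorted suffixes:
  #0 SA[0]=16  'abbadcbbaddd'
  #1 SA[1]=6  'acbcbbadccabbadcbbaddd'
  #2 SA[2]=19  'adcbbaddd'
  #3 SA[3]=12  'adccabbadcbbaddd'
  #4 SA[4]=24  'addd'
  #5 SA[5]=18  'badcbbaddd'
  #6 SA[6]=11  'badccabbadcbbaddd'
  #7 SA[7]=23  'baddd'
  #8 SA[8]=17  'bbadcbbaddd'
  #9 SA[9]=10  'bbadccabbadcbbaddd'
  #10 SA[10]=22  'bbaddd'
  #11 SA[11]=1  'bbbbdacbcbbadccabbadcbbaddd'
  #12 SA[12]=2  'bbbdacbcbbadccabbadcbbaddd'
  #13 SA[13]=3  'bbdacbcbbadccabbadcbbaddd'
  #14 SA[14]=8  'bcbbadccabbadcbbaddd'
  #15 SA[15]=4  'bdacbcbbadccabbadcbbaddd'
  #16 SA[16]=15  'cabbadcbbaddd'
  #17 SA[17]=9  'cbbadccabbadcbbaddd'
  #18 SA[18]=21  'cbbaddd'
  #19 SA[19]=0  'cbbbbdacbcbbadccabbadcbbaddd'
  #20 SA[20]=7  'cbcbbadccabbadcbbaddd'
  #21 SA[21]=14  'ccabbadcbbaddd'
  #22 SA[22]=27  'd'
  #23 SA[23]=5  'dacbcbbadccabbadcbbaddd'
  #24 SA[24]=20  'dcbbaddd'
  #25 SA[25]=13  'dccabbadcbbaddd'
  #26 SA[26]=26  'dd'
  #27 SA[27]=25  'ddd'

SA = [16, 6, 19, 12, 24, 18, 11, 23, 17, 10, 22, 1, 2, 3, 8, 4, 15, 9, 21, 0, 7, 14, 27, 5, 20, 13, 26, 25]
[i] adj suffixes → lcp
  [1] 16/6 → 1 ('a')
  [2] 6/19 → 1 ('a')
  [3] 19/12 → 3 ('adc')
  [4] 12/24 → 2 ('ad')
  [5] 24/18 → 0 ('')
  [6] 18/11 → 4 ('badc')
  [7] 11/23 → 3 ('bad')
  [8] 23/17 → 1 ('b')
  [9] 17/10 → 5 ('bbadc')
  [10] 10/22 → 4 ('bbad')
  [11] 22/1 → 2 ('bb')
  [12] 1/2 → 3 ('bbb')
  [13] 2/3 → 2 ('bb')
  [14] 3/8 → 1 ('b')
  [15] 8/4 → 1 ('b')
  [16] 4/15 → 0 ('')
  [17] 15/9 → 1 ('c')
  [18] 9/21 → 5 ('cbbad')
  [19] 21/0 → 3 ('cbb')
  [20] 0/7 → 2 ('cb')
  [21] 7/14 → 1 ('c')
  [22] 14/27 → 0 ('')
  [23] 27/5 → 1 ('d')
  [24] 5/20 → 1 ('d')
  [25] 20/13 → 2 ('dc')
  [26] 13/26 → 1 ('d')
  [27] 26/25 → 2 ('dd')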